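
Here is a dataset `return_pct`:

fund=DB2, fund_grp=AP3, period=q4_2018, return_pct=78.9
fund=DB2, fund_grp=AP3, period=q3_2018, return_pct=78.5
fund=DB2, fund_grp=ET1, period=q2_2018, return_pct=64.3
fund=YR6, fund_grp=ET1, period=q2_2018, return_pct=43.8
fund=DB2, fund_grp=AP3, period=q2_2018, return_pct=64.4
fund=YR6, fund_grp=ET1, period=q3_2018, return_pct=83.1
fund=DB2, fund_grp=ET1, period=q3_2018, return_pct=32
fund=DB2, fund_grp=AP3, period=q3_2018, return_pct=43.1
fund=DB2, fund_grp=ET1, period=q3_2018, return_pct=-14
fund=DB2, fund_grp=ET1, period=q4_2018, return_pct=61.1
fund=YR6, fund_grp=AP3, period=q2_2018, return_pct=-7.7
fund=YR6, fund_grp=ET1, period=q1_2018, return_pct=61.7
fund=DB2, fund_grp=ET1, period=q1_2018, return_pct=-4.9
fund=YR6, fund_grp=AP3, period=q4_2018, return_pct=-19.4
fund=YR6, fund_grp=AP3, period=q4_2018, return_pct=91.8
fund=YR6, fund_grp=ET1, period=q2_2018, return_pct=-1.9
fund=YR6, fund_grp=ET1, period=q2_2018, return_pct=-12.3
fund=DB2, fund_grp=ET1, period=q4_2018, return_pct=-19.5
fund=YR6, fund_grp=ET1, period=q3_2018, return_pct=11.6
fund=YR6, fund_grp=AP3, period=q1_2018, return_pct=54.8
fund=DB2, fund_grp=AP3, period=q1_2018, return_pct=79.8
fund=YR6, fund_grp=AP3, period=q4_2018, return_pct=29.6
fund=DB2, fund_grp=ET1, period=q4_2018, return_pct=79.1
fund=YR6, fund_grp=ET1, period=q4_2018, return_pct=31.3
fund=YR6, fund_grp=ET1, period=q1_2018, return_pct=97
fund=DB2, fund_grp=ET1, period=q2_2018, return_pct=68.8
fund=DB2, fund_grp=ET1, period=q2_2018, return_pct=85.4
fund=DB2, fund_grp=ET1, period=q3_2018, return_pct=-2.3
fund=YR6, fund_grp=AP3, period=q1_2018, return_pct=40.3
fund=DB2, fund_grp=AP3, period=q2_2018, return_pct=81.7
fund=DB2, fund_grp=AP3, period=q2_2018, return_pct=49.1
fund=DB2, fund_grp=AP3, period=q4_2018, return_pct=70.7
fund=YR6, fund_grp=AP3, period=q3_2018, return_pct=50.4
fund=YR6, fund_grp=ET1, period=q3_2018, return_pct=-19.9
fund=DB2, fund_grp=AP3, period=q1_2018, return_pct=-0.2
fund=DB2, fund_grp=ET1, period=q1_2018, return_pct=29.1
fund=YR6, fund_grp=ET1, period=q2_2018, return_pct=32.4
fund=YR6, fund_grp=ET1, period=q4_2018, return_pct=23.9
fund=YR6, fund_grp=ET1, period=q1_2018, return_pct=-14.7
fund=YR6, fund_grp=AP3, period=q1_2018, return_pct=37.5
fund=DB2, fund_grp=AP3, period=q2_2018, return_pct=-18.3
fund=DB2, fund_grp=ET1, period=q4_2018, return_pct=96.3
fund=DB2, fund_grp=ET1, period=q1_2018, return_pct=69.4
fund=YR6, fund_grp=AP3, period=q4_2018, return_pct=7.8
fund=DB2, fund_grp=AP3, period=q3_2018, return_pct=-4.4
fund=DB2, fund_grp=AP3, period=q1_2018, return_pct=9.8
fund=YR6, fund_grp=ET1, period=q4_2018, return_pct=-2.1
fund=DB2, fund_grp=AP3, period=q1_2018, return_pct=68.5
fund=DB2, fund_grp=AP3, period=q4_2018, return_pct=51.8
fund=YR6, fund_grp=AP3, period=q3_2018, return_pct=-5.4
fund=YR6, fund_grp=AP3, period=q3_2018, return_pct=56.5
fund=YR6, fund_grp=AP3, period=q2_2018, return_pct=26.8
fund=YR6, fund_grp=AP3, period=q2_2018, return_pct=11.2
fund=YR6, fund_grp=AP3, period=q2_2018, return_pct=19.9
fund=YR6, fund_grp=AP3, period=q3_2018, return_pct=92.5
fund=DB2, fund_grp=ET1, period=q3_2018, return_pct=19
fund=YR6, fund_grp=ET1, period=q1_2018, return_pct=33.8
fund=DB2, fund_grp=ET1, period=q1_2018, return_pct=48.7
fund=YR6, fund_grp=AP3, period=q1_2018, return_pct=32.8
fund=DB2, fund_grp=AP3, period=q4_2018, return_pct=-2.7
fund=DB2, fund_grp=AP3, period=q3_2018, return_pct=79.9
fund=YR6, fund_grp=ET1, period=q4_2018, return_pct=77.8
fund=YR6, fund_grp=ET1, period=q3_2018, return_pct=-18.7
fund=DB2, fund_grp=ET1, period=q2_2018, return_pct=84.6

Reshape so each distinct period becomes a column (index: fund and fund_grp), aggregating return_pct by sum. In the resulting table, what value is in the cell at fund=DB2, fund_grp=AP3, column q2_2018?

Rows with fund=DB2, fund_grp=AP3 and period=q2_2018: return_pct values are 64.4, 81.7, 49.1, -18.3.
64.4 + 81.7 + 49.1 + -18.3 = 176.9.

176.9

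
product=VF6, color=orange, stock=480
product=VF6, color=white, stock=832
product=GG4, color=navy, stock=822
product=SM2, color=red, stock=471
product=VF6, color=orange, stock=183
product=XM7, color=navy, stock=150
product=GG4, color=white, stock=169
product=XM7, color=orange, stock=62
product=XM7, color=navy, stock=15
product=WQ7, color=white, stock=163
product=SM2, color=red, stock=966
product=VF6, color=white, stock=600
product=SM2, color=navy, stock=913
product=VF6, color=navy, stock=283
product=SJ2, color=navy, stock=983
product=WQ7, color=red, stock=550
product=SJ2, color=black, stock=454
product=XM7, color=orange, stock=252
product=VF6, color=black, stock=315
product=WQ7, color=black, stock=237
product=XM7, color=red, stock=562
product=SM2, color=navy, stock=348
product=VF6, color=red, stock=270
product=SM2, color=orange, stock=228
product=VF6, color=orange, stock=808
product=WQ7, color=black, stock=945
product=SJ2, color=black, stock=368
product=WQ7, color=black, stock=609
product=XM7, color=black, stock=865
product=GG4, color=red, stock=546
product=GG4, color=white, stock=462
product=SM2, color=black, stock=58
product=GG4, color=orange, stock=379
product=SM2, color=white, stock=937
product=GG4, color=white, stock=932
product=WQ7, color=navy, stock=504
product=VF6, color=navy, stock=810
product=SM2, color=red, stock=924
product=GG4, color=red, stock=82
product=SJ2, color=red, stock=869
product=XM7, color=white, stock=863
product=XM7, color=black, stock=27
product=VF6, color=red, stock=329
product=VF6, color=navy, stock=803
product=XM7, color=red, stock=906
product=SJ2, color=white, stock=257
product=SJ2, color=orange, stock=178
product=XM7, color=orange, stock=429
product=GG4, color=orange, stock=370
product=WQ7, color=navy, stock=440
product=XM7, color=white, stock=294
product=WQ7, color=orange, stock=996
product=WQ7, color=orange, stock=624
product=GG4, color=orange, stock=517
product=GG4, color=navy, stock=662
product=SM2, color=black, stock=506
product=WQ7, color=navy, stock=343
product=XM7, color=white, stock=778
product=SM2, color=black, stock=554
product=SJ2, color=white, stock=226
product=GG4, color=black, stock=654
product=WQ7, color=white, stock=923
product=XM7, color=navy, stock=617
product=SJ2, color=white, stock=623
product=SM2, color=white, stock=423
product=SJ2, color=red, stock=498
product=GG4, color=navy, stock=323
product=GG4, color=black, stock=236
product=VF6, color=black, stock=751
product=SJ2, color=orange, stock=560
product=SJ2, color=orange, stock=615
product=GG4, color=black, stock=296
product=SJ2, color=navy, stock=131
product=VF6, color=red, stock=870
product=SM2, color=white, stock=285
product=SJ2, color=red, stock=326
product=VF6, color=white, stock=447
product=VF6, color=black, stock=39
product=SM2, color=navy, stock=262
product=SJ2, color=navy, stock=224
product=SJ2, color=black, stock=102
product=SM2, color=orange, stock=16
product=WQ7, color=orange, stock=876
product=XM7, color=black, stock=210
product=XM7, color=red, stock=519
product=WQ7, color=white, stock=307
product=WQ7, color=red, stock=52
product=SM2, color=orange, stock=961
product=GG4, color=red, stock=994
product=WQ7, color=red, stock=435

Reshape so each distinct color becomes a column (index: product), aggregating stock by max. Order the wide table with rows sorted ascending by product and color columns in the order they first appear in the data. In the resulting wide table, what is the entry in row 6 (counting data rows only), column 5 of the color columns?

865

With rows sorted ascending by product, row 6 is product=XM7. color columns in first-appearance order: orange, white, navy, red, black; column 5 is black.
Long rows with product=XM7, color=black: max(865, 27, 210) = 865.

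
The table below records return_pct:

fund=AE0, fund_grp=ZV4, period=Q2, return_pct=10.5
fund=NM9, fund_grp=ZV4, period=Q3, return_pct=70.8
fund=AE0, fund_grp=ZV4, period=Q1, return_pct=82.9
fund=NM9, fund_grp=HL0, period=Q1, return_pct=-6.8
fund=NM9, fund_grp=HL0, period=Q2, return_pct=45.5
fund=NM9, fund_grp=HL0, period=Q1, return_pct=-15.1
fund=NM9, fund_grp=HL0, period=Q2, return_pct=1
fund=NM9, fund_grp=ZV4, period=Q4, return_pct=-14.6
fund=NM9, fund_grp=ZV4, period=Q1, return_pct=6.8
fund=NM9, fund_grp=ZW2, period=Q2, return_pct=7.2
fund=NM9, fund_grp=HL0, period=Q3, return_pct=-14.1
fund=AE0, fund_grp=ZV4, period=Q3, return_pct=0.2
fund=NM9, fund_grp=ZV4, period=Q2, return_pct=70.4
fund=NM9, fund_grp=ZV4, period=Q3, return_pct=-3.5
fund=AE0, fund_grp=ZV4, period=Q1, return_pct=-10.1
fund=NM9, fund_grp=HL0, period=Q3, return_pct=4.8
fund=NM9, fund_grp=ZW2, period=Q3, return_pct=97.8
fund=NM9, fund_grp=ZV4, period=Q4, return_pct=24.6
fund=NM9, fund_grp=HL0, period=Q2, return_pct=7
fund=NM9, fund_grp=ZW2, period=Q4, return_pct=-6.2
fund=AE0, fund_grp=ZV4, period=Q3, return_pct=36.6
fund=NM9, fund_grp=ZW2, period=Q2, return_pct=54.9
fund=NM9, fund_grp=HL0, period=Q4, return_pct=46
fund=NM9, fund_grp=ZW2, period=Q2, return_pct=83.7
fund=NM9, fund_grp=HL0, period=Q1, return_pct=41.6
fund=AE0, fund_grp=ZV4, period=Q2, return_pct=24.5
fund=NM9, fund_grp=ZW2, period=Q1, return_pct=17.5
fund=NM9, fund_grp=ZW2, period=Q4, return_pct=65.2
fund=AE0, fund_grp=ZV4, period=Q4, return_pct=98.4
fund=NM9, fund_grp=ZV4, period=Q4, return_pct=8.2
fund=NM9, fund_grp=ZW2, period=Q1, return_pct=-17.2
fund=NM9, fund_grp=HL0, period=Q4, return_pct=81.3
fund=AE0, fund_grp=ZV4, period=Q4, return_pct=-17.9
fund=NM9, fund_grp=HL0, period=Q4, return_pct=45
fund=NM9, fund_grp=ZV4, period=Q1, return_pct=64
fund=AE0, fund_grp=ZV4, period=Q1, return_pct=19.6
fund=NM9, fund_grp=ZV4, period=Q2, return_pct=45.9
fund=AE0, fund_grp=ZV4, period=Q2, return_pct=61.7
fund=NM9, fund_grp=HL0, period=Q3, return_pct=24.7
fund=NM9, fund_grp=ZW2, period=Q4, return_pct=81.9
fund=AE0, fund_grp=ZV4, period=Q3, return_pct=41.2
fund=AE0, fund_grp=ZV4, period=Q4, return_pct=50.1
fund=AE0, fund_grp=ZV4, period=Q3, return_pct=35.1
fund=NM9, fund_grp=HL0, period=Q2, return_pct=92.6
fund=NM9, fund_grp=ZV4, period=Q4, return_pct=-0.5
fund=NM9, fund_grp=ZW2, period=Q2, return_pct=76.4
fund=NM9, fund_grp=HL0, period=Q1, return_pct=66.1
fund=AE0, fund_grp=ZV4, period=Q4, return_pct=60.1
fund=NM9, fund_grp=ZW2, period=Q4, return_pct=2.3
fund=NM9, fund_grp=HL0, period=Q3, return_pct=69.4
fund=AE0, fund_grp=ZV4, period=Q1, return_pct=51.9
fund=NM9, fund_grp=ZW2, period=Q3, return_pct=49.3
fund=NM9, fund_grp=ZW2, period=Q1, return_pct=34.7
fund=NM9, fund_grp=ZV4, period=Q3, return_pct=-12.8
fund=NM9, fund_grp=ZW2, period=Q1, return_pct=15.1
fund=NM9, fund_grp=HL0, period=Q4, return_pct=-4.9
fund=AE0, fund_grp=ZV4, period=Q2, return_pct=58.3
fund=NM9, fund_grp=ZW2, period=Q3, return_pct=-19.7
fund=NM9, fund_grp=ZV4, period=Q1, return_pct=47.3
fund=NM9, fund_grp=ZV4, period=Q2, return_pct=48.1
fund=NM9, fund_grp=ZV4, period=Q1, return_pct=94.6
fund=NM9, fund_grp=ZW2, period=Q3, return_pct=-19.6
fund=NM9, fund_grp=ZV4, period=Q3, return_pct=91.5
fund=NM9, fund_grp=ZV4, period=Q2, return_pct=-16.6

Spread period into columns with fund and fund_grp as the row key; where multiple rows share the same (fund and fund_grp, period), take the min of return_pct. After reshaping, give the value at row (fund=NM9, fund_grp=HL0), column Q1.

Rows with fund=NM9, fund_grp=HL0 and period=Q1: return_pct values are -6.8, -15.1, 41.6, 66.1.
min(-6.8, -15.1, 41.6, 66.1) = -15.1.

-15.1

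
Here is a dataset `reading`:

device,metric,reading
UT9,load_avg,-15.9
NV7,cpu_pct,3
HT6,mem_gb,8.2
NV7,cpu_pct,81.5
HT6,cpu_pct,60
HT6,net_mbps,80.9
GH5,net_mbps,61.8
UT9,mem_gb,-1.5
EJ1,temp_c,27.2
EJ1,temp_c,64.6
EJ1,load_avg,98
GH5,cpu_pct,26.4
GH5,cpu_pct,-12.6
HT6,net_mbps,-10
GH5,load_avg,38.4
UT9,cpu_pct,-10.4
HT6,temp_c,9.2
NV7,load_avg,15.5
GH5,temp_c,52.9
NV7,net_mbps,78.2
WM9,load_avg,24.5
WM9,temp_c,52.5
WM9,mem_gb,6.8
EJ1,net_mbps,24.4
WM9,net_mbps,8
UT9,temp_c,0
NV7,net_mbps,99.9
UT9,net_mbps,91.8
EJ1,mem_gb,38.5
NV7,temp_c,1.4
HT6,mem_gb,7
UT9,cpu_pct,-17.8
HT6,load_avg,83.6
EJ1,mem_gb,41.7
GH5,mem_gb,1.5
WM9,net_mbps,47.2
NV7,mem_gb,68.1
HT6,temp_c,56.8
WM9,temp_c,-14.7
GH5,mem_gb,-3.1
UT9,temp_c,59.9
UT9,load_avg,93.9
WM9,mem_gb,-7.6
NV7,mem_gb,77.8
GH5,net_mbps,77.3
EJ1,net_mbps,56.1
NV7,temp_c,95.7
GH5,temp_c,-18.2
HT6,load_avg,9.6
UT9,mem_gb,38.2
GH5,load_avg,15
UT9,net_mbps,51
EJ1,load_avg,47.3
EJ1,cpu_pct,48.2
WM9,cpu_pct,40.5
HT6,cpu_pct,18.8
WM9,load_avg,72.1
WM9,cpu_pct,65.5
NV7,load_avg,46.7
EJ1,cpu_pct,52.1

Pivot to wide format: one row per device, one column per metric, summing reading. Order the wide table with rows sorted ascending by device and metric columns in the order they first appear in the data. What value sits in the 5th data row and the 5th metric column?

59.9

With rows sorted ascending by device, row 5 is device=UT9. metric columns in first-appearance order: load_avg, cpu_pct, mem_gb, net_mbps, temp_c; column 5 is temp_c.
Long rows with device=UT9, metric=temp_c: 0 + 59.9 = 59.9.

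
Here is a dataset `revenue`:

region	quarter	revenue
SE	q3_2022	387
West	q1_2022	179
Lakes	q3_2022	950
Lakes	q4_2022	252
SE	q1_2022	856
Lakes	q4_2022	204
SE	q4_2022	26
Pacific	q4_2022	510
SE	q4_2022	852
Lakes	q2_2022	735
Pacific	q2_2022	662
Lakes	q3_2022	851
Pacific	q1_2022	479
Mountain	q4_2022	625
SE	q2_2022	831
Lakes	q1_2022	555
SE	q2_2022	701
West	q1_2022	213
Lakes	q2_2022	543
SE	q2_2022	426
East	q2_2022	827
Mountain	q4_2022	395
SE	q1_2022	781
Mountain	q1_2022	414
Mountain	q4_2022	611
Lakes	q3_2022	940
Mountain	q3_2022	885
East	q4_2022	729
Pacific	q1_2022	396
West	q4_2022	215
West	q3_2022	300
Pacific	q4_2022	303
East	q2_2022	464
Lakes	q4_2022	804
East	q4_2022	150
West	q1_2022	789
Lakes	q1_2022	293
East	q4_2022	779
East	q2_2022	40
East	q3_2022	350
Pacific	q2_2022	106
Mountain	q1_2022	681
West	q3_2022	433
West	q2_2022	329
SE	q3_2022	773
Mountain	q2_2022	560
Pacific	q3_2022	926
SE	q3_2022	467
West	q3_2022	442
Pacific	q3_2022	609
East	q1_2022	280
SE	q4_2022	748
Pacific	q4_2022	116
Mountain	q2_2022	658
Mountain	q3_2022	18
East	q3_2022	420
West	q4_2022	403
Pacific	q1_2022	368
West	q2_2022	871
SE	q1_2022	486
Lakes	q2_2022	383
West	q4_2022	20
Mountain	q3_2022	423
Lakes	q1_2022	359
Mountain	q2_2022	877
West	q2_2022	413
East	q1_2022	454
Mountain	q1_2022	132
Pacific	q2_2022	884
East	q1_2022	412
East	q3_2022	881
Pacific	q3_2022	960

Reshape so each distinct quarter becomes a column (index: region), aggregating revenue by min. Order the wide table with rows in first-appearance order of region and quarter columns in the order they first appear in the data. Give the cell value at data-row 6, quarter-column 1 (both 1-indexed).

With rows in first-appearance order of region, row 6 is region=East. quarter columns in first-appearance order: q3_2022, q1_2022, q4_2022, q2_2022; column 1 is q3_2022.
Long rows with region=East, quarter=q3_2022: min(350, 420, 881) = 350.

350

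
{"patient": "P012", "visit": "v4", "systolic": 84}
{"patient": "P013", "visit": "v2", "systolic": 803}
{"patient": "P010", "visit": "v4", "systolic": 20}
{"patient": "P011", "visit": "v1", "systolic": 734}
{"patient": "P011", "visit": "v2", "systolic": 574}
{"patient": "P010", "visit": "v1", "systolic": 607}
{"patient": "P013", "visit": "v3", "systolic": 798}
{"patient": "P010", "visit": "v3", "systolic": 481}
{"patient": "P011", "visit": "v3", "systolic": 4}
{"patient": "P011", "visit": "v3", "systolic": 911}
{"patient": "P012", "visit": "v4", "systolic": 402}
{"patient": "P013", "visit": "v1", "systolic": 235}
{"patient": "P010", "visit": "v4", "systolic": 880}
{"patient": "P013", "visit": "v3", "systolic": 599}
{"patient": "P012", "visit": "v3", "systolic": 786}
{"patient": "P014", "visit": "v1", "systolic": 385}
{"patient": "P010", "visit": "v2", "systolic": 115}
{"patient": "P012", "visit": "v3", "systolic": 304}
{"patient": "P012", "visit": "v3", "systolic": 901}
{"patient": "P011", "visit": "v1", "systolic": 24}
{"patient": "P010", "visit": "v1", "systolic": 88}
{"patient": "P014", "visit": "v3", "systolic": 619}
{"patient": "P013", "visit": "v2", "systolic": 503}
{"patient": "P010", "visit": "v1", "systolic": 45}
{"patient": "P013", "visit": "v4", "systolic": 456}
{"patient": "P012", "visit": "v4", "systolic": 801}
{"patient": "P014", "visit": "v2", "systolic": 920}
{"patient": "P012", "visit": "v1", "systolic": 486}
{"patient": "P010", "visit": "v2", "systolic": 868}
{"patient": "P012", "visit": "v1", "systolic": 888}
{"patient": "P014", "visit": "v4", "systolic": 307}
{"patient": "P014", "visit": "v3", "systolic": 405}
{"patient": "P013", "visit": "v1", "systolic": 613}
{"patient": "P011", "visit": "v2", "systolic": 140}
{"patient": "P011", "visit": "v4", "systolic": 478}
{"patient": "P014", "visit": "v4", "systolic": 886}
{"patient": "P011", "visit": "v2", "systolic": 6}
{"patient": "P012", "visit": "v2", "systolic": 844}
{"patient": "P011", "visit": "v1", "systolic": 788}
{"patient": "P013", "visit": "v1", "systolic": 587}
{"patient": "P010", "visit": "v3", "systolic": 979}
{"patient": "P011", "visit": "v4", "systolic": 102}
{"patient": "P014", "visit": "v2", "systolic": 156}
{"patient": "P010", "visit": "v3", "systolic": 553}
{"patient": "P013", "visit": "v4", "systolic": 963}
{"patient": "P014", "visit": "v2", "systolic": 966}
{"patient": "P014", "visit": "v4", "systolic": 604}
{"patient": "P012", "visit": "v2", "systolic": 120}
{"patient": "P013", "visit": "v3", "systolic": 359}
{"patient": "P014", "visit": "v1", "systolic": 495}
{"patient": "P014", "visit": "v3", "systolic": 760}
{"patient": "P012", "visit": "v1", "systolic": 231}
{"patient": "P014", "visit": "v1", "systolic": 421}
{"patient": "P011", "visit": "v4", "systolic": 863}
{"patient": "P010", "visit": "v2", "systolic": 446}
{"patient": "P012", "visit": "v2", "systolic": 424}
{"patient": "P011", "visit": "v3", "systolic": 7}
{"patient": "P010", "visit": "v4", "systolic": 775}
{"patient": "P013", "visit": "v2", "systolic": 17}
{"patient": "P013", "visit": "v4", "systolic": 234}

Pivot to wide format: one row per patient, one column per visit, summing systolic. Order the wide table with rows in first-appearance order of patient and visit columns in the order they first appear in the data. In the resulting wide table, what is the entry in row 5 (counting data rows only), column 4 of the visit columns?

1784

With rows in first-appearance order of patient, row 5 is patient=P014. visit columns in first-appearance order: v4, v2, v1, v3; column 4 is v3.
Long rows with patient=P014, visit=v3: 619 + 405 + 760 = 1784.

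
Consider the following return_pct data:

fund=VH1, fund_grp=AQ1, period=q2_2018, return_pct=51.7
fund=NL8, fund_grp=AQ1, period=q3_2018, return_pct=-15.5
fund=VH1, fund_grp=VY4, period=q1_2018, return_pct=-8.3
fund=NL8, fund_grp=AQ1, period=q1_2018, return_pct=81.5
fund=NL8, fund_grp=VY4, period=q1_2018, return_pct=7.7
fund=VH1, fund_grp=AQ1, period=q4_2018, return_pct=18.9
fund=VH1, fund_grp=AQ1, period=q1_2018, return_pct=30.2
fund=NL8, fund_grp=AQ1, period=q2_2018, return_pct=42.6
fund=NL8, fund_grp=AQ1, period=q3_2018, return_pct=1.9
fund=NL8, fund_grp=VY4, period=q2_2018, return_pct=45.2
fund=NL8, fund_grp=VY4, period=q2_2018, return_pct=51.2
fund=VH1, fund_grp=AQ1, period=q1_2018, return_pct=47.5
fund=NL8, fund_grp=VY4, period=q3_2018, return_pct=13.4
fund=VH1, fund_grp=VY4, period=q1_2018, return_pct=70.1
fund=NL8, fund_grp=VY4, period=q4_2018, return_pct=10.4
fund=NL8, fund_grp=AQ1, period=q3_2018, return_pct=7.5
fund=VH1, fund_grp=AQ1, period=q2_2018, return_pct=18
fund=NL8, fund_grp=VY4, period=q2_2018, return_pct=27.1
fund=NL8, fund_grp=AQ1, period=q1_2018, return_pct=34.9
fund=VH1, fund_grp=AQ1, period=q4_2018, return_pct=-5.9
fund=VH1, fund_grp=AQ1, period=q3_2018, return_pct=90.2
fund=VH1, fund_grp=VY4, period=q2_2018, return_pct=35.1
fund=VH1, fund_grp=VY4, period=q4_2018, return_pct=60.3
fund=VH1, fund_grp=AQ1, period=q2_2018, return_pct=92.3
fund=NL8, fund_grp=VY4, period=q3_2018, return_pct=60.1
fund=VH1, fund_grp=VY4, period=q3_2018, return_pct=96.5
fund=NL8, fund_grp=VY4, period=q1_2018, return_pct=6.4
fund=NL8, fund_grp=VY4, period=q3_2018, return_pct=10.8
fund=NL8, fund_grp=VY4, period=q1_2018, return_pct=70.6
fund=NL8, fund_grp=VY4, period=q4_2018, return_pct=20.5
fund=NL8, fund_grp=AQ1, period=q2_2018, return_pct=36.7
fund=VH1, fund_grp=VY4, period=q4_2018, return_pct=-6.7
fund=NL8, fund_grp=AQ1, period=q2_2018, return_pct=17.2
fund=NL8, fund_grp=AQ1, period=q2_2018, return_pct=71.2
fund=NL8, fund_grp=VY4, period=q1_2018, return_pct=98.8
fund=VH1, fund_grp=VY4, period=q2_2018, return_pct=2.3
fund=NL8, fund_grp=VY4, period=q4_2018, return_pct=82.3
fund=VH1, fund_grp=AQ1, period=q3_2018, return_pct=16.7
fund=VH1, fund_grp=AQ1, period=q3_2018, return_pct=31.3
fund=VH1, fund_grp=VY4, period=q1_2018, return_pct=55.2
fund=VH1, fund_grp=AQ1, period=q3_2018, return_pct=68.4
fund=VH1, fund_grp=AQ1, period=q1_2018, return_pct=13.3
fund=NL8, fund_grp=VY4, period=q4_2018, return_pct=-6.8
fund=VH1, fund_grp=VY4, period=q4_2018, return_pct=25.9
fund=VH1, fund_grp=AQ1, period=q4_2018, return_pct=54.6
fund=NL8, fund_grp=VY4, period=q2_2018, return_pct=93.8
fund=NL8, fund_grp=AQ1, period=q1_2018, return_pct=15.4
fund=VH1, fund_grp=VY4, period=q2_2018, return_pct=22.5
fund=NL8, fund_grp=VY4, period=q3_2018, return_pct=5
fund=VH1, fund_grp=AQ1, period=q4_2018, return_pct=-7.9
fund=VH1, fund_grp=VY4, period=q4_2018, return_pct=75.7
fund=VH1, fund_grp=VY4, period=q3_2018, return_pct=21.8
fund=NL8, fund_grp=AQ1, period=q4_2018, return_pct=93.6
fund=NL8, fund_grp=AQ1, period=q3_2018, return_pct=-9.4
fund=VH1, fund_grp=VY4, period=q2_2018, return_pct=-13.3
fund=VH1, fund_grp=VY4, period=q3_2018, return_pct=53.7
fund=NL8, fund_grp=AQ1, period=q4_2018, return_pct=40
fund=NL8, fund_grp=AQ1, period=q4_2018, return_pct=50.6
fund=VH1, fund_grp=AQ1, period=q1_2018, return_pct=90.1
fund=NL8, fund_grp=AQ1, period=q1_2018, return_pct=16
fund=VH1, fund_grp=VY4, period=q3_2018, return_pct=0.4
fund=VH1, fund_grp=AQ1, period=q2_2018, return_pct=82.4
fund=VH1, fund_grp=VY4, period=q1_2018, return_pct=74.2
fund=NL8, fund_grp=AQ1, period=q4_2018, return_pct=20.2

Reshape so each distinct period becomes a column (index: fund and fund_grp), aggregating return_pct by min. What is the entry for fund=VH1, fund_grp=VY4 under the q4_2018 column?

-6.7

Rows with fund=VH1, fund_grp=VY4 and period=q4_2018: return_pct values are 60.3, -6.7, 25.9, 75.7.
min(60.3, -6.7, 25.9, 75.7) = -6.7.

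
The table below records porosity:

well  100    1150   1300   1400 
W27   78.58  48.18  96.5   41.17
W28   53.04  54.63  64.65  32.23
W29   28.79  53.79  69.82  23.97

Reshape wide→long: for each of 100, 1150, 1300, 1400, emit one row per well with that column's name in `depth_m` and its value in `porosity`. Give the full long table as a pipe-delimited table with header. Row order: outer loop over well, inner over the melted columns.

| well | depth_m | porosity |
| W27 | 100 | 78.58 |
| W27 | 1150 | 48.18 |
| W27 | 1300 | 96.5 |
| W27 | 1400 | 41.17 |
| W28 | 100 | 53.04 |
| W28 | 1150 | 54.63 |
| W28 | 1300 | 64.65 |
| W28 | 1400 | 32.23 |
| W29 | 100 | 28.79 |
| W29 | 1150 | 53.79 |
| W29 | 1300 | 69.82 |
| W29 | 1400 | 23.97 |

Each (well, column) pair becomes one row: 3 × 4 = 12 rows.
For example, (W27, 100) → porosity=78.58.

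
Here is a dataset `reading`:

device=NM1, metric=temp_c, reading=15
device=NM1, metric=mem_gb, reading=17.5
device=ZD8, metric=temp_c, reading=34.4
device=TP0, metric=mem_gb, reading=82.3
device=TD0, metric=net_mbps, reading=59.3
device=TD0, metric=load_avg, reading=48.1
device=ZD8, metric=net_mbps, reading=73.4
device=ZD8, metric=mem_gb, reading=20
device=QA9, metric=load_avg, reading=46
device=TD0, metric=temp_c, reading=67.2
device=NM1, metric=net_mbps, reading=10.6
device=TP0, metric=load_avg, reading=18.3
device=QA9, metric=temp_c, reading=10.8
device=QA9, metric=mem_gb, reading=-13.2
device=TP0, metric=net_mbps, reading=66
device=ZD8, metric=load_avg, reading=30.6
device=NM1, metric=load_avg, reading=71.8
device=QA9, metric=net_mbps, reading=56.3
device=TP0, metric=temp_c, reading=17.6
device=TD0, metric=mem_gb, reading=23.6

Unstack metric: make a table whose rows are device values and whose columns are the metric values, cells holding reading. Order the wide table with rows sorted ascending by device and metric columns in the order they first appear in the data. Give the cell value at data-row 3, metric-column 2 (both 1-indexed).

With rows sorted ascending by device, row 3 is device=TD0. metric columns in first-appearance order: temp_c, mem_gb, net_mbps, load_avg; column 2 is mem_gb.
Long rows with device=TD0, metric=mem_gb: reading = 23.6.

23.6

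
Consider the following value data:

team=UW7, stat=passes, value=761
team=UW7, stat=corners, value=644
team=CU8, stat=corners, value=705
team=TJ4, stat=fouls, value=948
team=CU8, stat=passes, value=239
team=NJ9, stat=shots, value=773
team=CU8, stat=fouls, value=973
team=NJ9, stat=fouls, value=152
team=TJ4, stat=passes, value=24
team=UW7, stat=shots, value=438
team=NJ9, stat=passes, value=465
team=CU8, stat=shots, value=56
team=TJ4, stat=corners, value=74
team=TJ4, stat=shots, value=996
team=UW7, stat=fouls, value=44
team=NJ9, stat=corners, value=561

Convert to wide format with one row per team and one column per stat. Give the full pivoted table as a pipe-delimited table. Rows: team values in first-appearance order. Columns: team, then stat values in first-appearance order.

Columns: team plus the 4 distinct stat values (passes, corners, fouls, shots).
For example, row UW7 column passes takes value=761 from the long row (UW7, passes).

| team | passes | corners | fouls | shots |
| UW7 | 761 | 644 | 44 | 438 |
| CU8 | 239 | 705 | 973 | 56 |
| TJ4 | 24 | 74 | 948 | 996 |
| NJ9 | 465 | 561 | 152 | 773 |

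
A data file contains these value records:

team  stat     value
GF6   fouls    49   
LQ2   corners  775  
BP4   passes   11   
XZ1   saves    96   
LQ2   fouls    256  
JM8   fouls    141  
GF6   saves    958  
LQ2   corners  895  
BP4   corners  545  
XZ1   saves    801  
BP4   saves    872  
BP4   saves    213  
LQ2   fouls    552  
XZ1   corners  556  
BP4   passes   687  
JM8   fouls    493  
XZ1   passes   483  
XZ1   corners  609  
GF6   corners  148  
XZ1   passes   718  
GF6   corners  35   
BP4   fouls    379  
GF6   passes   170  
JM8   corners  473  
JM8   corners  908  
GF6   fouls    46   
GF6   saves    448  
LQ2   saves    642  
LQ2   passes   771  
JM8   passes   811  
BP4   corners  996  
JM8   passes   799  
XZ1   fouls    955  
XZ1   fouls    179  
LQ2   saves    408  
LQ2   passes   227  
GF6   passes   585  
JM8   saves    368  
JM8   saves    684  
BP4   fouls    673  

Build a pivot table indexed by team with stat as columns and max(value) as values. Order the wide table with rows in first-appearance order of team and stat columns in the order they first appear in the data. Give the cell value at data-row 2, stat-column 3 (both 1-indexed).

771

With rows in first-appearance order of team, row 2 is team=LQ2. stat columns in first-appearance order: fouls, corners, passes, saves; column 3 is passes.
Long rows with team=LQ2, stat=passes: max(771, 227) = 771.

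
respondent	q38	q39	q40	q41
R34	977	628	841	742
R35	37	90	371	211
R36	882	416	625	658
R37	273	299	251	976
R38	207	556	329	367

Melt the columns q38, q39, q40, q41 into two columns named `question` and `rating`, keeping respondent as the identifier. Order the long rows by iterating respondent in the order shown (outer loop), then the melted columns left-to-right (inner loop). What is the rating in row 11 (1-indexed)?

625

20 rows total (5 × 4). Row 11: index ⌊(11-1)/4⌋ = 2 into respondent → R36; (11-1) mod 4 = 2 into the melted columns → q40.
So row 11 is (R36, q40, 625); rating = 625.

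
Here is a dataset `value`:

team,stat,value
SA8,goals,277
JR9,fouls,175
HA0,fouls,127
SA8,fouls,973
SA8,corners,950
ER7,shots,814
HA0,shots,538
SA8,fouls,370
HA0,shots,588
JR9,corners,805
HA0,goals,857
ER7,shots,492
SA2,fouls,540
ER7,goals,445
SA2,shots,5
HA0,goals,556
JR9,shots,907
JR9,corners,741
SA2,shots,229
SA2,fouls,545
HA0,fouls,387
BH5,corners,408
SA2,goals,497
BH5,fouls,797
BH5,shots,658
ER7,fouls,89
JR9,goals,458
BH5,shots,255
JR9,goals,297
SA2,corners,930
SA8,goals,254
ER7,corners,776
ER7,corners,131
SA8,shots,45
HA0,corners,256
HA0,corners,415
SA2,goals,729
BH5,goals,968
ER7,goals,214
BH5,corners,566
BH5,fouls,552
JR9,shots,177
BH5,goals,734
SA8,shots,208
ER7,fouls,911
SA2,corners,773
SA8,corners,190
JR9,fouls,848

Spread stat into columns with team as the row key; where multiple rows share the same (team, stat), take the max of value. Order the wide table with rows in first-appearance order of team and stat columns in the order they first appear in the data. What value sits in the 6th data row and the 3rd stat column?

566

With rows in first-appearance order of team, row 6 is team=BH5. stat columns in first-appearance order: goals, fouls, corners, shots; column 3 is corners.
Long rows with team=BH5, stat=corners: max(408, 566) = 566.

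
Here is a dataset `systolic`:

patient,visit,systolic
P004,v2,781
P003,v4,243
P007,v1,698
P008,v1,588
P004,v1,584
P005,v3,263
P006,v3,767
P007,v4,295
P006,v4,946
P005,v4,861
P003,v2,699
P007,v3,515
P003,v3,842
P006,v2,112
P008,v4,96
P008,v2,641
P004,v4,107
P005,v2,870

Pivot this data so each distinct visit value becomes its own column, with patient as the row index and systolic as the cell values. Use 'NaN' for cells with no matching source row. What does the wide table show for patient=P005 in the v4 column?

The long row with patient=P005, visit=v4 has systolic=861.

861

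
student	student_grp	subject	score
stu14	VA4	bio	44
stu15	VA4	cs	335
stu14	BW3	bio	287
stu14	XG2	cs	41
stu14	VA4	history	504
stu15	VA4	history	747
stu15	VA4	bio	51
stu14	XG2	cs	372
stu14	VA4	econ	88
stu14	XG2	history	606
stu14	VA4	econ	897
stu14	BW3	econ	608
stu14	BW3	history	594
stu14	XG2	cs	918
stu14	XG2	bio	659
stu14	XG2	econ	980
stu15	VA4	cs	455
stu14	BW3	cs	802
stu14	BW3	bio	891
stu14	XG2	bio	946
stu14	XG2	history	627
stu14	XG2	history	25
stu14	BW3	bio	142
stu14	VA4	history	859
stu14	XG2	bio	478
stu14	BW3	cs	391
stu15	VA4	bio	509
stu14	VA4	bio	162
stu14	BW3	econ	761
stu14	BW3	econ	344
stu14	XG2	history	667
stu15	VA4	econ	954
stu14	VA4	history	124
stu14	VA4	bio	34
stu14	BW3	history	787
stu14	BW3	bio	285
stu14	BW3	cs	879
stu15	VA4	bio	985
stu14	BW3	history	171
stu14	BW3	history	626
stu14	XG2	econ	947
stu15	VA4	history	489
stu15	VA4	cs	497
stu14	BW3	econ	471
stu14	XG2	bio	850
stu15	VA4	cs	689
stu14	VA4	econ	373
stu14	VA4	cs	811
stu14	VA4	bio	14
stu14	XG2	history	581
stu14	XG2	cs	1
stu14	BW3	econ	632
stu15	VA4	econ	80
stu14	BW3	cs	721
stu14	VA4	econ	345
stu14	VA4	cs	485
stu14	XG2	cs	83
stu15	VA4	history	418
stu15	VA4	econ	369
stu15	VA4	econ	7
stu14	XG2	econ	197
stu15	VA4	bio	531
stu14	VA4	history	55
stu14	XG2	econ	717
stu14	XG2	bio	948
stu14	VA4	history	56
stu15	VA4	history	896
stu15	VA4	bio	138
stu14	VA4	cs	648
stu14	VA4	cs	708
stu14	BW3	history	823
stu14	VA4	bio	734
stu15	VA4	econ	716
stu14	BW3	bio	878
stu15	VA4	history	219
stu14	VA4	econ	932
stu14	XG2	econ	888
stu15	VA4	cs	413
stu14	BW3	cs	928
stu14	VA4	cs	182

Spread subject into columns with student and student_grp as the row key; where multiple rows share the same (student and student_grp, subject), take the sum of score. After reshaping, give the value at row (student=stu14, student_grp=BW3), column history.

3001

Rows with student=stu14, student_grp=BW3 and subject=history: score values are 594, 787, 171, 626, 823.
594 + 787 + 171 + 626 + 823 = 3001.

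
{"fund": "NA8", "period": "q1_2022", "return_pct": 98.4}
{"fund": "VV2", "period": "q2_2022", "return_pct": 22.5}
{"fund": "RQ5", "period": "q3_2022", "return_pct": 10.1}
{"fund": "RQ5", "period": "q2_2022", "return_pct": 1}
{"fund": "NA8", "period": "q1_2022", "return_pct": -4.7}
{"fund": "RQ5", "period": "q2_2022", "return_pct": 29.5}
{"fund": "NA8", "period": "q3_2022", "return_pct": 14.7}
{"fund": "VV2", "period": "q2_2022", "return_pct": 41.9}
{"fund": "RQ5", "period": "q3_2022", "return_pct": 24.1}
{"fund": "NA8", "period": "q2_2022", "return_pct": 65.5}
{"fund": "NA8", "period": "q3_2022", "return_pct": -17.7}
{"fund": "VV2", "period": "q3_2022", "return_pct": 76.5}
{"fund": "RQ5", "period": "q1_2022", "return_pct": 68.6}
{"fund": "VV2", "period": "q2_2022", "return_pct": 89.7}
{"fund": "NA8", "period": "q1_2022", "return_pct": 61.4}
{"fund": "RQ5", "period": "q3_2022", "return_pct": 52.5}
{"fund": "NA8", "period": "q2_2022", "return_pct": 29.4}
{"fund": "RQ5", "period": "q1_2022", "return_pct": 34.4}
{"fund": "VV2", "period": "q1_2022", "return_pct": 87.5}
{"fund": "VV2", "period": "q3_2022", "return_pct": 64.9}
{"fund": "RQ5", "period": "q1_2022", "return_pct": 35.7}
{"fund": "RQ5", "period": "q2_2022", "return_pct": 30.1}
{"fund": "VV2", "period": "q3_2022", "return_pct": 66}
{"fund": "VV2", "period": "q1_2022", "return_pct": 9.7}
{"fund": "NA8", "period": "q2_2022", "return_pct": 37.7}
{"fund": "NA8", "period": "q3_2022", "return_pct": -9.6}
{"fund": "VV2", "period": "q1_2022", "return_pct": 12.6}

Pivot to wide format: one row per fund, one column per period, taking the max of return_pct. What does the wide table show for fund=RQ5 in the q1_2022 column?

Rows with fund=RQ5 and period=q1_2022: return_pct values are 68.6, 34.4, 35.7.
max(68.6, 34.4, 35.7) = 68.6.

68.6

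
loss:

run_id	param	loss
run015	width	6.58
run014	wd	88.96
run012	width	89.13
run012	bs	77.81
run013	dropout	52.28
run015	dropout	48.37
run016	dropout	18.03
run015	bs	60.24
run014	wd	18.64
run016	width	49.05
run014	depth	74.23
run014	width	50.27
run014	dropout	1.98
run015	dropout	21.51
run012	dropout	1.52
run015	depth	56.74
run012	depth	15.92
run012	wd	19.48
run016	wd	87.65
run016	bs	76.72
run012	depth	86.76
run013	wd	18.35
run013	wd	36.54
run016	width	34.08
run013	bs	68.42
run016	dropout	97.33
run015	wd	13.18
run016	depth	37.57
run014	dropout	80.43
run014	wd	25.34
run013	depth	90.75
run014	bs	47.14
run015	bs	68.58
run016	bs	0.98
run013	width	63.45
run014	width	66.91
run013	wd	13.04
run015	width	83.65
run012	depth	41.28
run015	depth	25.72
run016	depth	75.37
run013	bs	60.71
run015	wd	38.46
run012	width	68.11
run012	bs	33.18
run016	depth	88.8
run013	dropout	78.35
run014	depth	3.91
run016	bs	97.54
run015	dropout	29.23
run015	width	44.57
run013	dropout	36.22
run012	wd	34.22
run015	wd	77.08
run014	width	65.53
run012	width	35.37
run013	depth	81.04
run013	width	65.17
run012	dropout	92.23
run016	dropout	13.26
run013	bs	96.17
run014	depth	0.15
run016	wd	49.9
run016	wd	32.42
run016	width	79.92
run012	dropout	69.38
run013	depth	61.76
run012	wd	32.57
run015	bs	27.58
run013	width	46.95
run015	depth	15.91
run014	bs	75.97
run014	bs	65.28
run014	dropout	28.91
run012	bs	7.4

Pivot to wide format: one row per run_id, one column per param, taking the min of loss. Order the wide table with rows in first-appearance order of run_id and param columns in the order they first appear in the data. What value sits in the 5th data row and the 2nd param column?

With rows in first-appearance order of run_id, row 5 is run_id=run016. param columns in first-appearance order: width, wd, bs, dropout, depth; column 2 is wd.
Long rows with run_id=run016, param=wd: min(87.65, 49.9, 32.42) = 32.42.

32.42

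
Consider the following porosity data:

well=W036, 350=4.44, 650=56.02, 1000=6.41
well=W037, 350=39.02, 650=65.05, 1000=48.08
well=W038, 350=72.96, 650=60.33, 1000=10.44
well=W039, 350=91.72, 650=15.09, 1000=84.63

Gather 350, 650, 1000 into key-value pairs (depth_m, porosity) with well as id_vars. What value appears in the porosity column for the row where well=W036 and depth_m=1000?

Unpivoting turns each (well, wide-column) pair into one long row.
The wide cell at row W036, column 1000 holds 6.41, so the long row (W036, 1000) has porosity=6.41.

6.41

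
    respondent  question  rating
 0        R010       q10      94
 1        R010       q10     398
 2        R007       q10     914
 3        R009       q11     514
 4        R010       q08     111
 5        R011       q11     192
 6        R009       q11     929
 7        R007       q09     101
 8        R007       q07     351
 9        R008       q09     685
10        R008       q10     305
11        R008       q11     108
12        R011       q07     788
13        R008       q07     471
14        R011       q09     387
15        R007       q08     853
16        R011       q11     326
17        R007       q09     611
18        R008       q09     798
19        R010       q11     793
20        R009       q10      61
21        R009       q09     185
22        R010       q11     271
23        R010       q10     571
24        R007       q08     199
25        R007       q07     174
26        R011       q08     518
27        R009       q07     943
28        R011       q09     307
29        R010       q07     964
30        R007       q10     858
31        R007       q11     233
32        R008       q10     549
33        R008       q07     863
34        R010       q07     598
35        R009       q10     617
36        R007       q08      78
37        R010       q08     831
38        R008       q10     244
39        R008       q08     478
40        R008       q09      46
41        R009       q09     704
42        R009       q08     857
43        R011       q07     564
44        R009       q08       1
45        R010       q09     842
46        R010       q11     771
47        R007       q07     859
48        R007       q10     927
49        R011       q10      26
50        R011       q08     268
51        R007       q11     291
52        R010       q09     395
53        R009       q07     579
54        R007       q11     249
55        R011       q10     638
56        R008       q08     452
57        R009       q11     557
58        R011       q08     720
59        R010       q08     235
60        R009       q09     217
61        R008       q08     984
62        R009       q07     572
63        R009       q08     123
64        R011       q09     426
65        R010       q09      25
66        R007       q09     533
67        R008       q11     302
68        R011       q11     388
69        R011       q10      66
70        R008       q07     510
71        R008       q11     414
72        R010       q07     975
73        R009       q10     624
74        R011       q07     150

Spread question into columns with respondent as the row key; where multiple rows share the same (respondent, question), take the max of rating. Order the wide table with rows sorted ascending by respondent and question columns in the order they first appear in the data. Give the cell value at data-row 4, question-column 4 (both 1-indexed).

842

With rows sorted ascending by respondent, row 4 is respondent=R010. question columns in first-appearance order: q10, q11, q08, q09, q07; column 4 is q09.
Long rows with respondent=R010, question=q09: max(842, 395, 25) = 842.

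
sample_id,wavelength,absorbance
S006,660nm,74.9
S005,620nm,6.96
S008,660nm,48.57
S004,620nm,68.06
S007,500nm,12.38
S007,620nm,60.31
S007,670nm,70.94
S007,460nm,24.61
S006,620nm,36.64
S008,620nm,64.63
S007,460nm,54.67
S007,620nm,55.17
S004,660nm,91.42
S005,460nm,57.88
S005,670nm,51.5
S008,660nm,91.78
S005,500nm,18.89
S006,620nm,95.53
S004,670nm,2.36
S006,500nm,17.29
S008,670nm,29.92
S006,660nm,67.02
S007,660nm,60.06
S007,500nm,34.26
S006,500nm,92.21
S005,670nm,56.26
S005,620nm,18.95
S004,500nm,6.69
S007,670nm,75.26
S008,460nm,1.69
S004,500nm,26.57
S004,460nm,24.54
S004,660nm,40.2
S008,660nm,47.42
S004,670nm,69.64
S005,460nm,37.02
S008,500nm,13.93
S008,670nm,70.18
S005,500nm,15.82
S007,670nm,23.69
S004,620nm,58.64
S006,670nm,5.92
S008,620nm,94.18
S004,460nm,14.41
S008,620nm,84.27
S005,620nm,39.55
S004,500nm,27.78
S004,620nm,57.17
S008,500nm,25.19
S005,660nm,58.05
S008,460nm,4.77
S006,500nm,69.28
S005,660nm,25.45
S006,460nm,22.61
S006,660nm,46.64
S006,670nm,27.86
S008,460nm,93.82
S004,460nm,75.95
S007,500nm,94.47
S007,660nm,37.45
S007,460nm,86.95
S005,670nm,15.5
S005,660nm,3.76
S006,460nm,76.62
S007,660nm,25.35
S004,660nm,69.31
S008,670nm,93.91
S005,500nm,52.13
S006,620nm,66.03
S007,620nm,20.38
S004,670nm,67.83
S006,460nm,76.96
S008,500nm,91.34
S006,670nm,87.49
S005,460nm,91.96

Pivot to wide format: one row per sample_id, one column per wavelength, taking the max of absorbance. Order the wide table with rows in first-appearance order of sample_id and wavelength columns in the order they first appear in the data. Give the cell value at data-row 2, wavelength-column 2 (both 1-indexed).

39.55

With rows in first-appearance order of sample_id, row 2 is sample_id=S005. wavelength columns in first-appearance order: 660nm, 620nm, 500nm, 670nm, 460nm; column 2 is 620nm.
Long rows with sample_id=S005, wavelength=620nm: max(6.96, 18.95, 39.55) = 39.55.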